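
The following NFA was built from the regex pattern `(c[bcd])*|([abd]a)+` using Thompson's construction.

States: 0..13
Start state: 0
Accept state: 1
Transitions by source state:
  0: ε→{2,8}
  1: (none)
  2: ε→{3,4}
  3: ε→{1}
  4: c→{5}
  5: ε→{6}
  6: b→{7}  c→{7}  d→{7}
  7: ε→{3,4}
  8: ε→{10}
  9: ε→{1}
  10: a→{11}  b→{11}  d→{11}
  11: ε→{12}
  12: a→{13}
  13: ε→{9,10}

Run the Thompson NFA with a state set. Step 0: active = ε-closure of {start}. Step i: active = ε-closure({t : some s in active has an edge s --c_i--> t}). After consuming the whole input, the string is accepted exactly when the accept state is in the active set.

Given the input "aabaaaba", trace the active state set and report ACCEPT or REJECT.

initial (ε-close {0}): {0,1,2,3,4,8,10}
'a' @ 1: {11,12}
'a' @ 2: {1,9,10,13}  [accepting]
'b' @ 3: {11,12}
'a' @ 4: {1,9,10,13}  [accepting]
'a' @ 5: {11,12}
'a' @ 6: {1,9,10,13}  [accepting]
'b' @ 7: {11,12}
'a' @ 8: {1,9,10,13}  [accepting]
end set {1,9,10,13} — state 1 in

Answer: ACCEPT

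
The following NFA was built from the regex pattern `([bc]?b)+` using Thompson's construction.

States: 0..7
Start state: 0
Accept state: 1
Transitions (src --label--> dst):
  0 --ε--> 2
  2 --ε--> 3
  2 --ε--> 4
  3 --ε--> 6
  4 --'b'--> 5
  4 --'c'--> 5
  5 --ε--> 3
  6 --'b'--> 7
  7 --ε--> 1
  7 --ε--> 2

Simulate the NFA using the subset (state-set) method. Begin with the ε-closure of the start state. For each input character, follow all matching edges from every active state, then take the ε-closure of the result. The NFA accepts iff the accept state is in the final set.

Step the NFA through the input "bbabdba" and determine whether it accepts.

S₀ = ε-closure({0}) = {0,2,3,4,6}
'b' @ 1: {1,2,3,4,5,6,7}  ✓accept
'b' @ 2: {1,2,3,4,5,6,7}  ✓accept
'a' @ 3: {}  — dead — no transitions
rest 'bdba' ignored (set empty)
final: {}; accept 1 not in set

Answer: REJECT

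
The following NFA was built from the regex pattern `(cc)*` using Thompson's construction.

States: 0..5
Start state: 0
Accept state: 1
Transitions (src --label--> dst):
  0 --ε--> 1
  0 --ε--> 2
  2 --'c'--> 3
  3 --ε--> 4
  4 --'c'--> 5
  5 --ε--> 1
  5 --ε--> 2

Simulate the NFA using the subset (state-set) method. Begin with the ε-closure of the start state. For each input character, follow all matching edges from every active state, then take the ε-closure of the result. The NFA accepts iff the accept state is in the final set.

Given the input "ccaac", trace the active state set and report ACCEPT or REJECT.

start: ε-closure({0}) = {0,1,2}
'c' @ 1: {3,4}
'c' @ 2: {1,2,5}  [accepting]
'a' @ 3: {}  — no active states
rest 'ac' ignored (set empty)
end set {} — state 1 not in

Answer: REJECT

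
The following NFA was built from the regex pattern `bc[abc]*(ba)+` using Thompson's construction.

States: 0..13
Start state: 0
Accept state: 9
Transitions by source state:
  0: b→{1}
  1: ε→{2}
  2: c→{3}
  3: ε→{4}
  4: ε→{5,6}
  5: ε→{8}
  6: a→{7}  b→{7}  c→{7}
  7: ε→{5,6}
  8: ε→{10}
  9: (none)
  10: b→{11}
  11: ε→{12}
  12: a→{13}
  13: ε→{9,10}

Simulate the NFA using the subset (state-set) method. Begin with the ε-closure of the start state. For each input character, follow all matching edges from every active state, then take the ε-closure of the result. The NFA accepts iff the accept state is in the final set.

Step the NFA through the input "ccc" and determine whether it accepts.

Answer: REJECT

Derivation:
S₀ = ε-closure({0}) = {0}
'c' @ 1: {}  — no active states
rest 'cc' ignored (set empty)
final: {}; accept 9 not in set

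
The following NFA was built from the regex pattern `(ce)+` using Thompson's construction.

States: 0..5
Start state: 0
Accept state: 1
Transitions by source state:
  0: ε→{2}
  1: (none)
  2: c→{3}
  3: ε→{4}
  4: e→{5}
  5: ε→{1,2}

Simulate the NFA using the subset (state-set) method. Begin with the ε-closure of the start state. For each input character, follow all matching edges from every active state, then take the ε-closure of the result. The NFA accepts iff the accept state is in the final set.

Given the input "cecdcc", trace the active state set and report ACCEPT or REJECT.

start: ε-closure({0}) = {0,2}
'c' @ 1: {3,4}
'e' @ 2: {1,2,5}  ✓accept
'c' @ 3: {3,4}
'd' @ 4: {}  — no active states
rest 'cc' ignored (set empty)
final: {}; accept 1 not in set

Answer: REJECT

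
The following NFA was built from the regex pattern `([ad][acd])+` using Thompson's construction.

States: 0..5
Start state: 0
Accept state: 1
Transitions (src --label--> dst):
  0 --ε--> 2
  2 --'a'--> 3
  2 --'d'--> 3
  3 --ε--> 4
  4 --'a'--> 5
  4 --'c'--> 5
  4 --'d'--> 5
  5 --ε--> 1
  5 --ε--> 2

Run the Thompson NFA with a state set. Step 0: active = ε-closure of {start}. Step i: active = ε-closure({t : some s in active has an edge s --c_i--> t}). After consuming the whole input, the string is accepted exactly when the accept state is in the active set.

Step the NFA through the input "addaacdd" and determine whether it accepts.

start: ε-closure({0}) = {0,2}
'a' @ 1: {3,4}
'd' @ 2: {1,2,5}  ✓accept
'd' @ 3: {3,4}
'a' @ 4: {1,2,5}  ✓accept
'a' @ 5: {3,4}
'c' @ 6: {1,2,5}  ✓accept
'd' @ 7: {3,4}
'd' @ 8: {1,2,5}  ✓accept
end set {1,2,5} — state 1 in

Answer: ACCEPT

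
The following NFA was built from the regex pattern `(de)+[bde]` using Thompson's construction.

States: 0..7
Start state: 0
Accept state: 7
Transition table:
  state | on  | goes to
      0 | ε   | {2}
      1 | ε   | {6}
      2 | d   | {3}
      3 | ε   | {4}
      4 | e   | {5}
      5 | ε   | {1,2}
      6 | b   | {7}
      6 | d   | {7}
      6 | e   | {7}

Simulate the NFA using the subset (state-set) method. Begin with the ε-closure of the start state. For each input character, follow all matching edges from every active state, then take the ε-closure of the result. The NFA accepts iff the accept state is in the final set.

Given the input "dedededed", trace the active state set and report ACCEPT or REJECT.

Answer: ACCEPT

Trace:
initial (ε-close {0}): {0,2}
'd' @ 1: {3,4}
'e' @ 2: {1,2,5,6}
'd' @ 3: {3,4,7}  (accept∈set)
'e' @ 4: {1,2,5,6}
'd' @ 5: {3,4,7}  (accept∈set)
'e' @ 6: {1,2,5,6}
'd' @ 7: {3,4,7}  (accept∈set)
'e' @ 8: {1,2,5,6}
'd' @ 9: {3,4,7}  (accept∈set)
end set {3,4,7} — state 7 in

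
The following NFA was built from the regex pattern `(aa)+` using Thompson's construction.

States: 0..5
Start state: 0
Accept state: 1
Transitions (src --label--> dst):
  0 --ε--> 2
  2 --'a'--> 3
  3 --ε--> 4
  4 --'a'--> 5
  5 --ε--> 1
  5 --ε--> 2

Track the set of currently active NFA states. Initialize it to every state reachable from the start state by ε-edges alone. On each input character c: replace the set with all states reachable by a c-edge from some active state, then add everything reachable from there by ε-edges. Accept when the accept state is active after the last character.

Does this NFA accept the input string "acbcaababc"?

start: ε-closure({0}) = {0,2}
'a' @ 1: {3,4}
'c' @ 2: {}  — no active states
rest 'bcaababc' ignored (set empty)
final: {}; accept 1 not in set

Answer: REJECT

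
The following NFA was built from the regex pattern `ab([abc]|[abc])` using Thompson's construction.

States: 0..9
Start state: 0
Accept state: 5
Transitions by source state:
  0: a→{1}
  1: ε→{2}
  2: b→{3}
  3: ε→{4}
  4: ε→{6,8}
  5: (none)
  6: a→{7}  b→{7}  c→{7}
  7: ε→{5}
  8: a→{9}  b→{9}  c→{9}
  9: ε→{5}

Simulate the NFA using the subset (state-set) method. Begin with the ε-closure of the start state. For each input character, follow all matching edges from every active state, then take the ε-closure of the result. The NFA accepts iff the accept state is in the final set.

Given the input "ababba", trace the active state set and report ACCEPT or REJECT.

Answer: REJECT

Steps:
initial (ε-close {0}): {0}
'a' @ 1: {1,2}
'b' @ 2: {3,4,6,8}
'a' @ 3: {5,7,9}  (accept∈set)
'b' @ 4: {}  — state set empty
rest 'ba' ignored (set empty)
final: {}; accept 5 not in set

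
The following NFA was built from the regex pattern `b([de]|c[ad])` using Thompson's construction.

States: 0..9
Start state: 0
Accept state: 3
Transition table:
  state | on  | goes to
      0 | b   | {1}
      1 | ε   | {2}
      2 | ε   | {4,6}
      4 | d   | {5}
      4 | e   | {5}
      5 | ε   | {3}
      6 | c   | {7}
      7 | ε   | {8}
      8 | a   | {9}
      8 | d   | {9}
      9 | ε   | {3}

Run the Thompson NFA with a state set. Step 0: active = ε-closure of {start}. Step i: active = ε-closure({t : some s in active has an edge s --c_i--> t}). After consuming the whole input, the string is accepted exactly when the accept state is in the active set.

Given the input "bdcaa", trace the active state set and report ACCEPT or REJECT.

S₀ = ε-closure({0}) = {0}
'b' @ 1: {1,2,4,6}
'd' @ 2: {3,5}  (accept∈set)
'c' @ 3: {}  — dead — no transitions
rest 'aa' ignored (set empty)
final: {}; accept 3 not in set

Answer: REJECT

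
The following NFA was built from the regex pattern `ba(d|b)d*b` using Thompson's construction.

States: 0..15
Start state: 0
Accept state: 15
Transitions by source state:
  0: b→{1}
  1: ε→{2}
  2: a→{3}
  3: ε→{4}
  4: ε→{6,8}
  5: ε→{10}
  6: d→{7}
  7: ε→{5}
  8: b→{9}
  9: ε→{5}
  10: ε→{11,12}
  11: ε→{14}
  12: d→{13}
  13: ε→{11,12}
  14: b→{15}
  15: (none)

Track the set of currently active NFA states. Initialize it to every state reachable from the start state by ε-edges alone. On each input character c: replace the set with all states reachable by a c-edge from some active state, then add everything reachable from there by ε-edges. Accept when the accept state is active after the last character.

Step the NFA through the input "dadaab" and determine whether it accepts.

Answer: REJECT

Derivation:
start: ε-closure({0}) = {0}
'd' @ 1: {}  — dead — no transitions
rest 'adaab' ignored (set empty)
after full input: {}  (accept=15 not in)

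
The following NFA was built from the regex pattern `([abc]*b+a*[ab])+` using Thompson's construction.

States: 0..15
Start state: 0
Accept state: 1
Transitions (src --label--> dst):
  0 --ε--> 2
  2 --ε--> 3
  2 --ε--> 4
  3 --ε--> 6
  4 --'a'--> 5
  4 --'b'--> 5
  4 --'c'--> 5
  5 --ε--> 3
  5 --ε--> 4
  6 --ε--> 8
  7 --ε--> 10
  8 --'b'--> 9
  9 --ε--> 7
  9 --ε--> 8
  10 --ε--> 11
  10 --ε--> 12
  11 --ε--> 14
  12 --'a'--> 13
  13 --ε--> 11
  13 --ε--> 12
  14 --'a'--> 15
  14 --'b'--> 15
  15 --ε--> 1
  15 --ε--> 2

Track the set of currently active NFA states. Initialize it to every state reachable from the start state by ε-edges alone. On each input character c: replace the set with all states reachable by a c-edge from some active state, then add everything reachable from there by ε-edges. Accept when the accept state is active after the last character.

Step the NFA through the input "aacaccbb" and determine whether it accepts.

initial (ε-close {0}): {0,2,3,4,6,8}
'a' @ 1: {3,4,5,6,8}
'a' @ 2: {3,4,5,6,8}
'c' @ 3: {3,4,5,6,8}
'a' @ 4: {3,4,5,6,8}
'c' @ 5: {3,4,5,6,8}
'c' @ 6: {3,4,5,6,8}
'b' @ 7: {3,4,5,6,7,8,9,10,11,12,14}
'b' @ 8: {1,2,3,4,5,6,7,8,9,10,11,12,14,15}  (accept∈set)
final: {1,2,3,4,5,6,7,8,9,10,11,12,14,15}; accept 1 in set

Answer: ACCEPT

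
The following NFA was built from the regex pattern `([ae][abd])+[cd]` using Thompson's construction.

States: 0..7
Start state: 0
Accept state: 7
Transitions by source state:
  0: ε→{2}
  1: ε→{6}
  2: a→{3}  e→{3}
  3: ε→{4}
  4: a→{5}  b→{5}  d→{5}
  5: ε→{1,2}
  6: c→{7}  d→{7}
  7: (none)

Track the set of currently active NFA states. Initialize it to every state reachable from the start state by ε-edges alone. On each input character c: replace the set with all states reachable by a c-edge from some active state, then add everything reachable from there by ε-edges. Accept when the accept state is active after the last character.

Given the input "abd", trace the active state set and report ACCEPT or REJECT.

S₀ = ε-closure({0}) = {0,2}
'a' @ 1: {3,4}
'b' @ 2: {1,2,5,6}
'd' @ 3: {7}  ✓accept
final: {7}; accept 7 in set

Answer: ACCEPT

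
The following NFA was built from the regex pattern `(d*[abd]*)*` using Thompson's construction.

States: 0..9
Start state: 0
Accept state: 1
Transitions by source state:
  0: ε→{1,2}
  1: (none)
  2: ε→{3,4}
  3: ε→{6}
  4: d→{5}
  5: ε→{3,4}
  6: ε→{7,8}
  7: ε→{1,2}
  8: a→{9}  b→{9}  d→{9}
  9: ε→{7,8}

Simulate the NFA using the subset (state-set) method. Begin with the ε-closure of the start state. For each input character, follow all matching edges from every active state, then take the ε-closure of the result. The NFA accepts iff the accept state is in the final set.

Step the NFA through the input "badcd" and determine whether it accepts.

Answer: REJECT

Derivation:
start: ε-closure({0}) = {0,1,2,3,4,6,7,8}
'b' @ 1: {1,2,3,4,6,7,8,9}  [accepting]
'a' @ 2: {1,2,3,4,6,7,8,9}  [accepting]
'd' @ 3: {1,2,3,4,5,6,7,8,9}  [accepting]
'c' @ 4: {}  — dead — no transitions
rest 'd' ignored (set empty)
final: {}; accept 1 not in set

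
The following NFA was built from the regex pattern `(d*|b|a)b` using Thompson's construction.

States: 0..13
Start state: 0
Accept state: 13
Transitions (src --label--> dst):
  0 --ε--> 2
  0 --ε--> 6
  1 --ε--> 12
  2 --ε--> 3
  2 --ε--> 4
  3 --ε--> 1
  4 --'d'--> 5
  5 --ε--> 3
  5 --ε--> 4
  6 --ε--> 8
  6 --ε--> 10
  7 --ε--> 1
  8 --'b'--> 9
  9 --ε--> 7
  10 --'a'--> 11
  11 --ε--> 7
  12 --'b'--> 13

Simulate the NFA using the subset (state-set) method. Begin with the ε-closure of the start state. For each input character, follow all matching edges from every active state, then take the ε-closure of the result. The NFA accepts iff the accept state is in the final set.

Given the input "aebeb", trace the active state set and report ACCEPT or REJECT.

Answer: REJECT

Trace:
initial (ε-close {0}): {0,1,2,3,4,6,8,10,12}
'a' @ 1: {1,7,11,12}
'e' @ 2: {}  — dead — no transitions
rest 'beb' ignored (set empty)
final: {}; accept 13 not in set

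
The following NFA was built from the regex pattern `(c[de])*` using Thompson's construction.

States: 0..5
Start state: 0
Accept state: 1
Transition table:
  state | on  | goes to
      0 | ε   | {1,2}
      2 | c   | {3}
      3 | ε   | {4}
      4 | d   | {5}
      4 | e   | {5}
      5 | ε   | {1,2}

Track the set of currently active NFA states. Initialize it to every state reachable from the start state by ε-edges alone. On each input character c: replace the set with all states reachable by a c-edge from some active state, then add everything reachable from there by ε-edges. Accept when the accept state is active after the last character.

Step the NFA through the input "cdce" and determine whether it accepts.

S₀ = ε-closure({0}) = {0,1,2}
'c' @ 1: {3,4}
'd' @ 2: {1,2,5}  ✓accept
'c' @ 3: {3,4}
'e' @ 4: {1,2,5}  ✓accept
end set {1,2,5} — state 1 in

Answer: ACCEPT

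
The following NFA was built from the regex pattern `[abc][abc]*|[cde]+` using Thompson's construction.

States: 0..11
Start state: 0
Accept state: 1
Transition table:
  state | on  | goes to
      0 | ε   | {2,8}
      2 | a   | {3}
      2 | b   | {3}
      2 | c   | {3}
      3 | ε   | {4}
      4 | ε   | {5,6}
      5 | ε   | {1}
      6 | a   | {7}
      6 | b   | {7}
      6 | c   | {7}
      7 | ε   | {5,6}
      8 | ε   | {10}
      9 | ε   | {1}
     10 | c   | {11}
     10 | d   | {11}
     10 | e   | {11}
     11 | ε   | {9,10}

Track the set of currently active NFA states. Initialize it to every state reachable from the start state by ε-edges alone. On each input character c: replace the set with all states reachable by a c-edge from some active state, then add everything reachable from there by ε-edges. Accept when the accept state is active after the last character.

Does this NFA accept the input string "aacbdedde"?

Answer: REJECT

Steps:
start: ε-closure({0}) = {0,2,8,10}
'a' @ 1: {1,3,4,5,6}  (accept∈set)
'a' @ 2: {1,5,6,7}  (accept∈set)
'c' @ 3: {1,5,6,7}  (accept∈set)
'b' @ 4: {1,5,6,7}  (accept∈set)
'd' @ 5: {}  — state set empty
rest 'edde' ignored (set empty)
end set {} — state 1 not in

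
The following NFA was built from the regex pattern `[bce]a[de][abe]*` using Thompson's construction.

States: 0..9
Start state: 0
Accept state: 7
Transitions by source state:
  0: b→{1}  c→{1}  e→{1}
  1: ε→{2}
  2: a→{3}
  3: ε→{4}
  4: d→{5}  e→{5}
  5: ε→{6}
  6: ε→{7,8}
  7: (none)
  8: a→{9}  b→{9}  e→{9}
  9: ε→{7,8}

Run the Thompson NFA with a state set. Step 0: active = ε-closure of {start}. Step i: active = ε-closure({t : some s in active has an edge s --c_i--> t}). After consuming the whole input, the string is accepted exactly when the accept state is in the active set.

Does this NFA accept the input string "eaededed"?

Answer: REJECT

Trace:
start: ε-closure({0}) = {0}
'e' @ 1: {1,2}
'a' @ 2: {3,4}
'e' @ 3: {5,6,7,8}  ✓accept
'd' @ 4: {}  — state set empty
rest 'eded' ignored (set empty)
final: {}; accept 7 not in set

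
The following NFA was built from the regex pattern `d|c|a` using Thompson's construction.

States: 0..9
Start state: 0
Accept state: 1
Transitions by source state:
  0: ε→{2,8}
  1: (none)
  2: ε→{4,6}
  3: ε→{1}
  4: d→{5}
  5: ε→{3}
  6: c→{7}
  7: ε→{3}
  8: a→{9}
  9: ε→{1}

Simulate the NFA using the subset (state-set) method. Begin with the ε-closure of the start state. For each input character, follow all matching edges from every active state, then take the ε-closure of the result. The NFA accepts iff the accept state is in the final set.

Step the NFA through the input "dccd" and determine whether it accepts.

initial (ε-close {0}): {0,2,4,6,8}
'd' @ 1: {1,3,5}  (accept∈set)
'c' @ 2: {}  — no active states
rest 'cd' ignored (set empty)
after full input: {}  (accept=1 not in)

Answer: REJECT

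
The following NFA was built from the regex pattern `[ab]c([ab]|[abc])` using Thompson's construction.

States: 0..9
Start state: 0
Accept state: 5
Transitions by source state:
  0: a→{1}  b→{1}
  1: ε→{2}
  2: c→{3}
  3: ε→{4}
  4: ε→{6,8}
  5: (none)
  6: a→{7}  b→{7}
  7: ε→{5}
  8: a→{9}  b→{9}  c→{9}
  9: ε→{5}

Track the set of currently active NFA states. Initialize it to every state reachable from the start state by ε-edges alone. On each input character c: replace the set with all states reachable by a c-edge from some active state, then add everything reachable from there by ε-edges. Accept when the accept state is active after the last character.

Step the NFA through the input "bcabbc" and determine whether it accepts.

Answer: REJECT

Trace:
S₀ = ε-closure({0}) = {0}
'b' @ 1: {1,2}
'c' @ 2: {3,4,6,8}
'a' @ 3: {5,7,9}  (accept∈set)
'b' @ 4: {}  — no active states
rest 'bc' ignored (set empty)
final: {}; accept 5 not in set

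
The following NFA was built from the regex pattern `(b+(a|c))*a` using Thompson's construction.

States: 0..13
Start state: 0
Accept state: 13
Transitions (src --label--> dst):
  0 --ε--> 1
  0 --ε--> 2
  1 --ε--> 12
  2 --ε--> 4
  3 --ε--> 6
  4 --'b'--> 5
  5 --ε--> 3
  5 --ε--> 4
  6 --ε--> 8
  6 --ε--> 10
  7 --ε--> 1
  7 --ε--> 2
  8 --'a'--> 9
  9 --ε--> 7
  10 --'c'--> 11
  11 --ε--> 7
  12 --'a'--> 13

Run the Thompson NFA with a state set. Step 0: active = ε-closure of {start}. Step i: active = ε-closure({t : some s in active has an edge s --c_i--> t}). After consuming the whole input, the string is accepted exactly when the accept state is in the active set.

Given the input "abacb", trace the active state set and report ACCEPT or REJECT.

initial (ε-close {0}): {0,1,2,4,12}
'a' @ 1: {13}  (accept∈set)
'b' @ 2: {}  — no active states
rest 'acb' ignored (set empty)
after full input: {}  (accept=13 not in)

Answer: REJECT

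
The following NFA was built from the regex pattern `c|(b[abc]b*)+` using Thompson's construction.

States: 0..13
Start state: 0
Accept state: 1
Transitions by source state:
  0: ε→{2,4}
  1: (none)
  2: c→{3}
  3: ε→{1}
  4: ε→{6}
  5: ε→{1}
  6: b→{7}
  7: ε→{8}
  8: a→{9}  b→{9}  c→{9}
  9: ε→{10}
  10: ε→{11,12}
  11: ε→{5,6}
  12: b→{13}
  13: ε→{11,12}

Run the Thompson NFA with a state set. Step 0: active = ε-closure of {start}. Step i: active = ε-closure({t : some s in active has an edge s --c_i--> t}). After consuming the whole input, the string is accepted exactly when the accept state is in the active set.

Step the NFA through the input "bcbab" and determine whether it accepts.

Answer: ACCEPT

Steps:
start: ε-closure({0}) = {0,2,4,6}
'b' @ 1: {7,8}
'c' @ 2: {1,5,6,9,10,11,12}  ✓accept
'b' @ 3: {1,5,6,7,8,11,12,13}  ✓accept
'a' @ 4: {1,5,6,9,10,11,12}  ✓accept
'b' @ 5: {1,5,6,7,8,11,12,13}  ✓accept
after full input: {1,5,6,7,8,11,12,13}  (accept=1 in)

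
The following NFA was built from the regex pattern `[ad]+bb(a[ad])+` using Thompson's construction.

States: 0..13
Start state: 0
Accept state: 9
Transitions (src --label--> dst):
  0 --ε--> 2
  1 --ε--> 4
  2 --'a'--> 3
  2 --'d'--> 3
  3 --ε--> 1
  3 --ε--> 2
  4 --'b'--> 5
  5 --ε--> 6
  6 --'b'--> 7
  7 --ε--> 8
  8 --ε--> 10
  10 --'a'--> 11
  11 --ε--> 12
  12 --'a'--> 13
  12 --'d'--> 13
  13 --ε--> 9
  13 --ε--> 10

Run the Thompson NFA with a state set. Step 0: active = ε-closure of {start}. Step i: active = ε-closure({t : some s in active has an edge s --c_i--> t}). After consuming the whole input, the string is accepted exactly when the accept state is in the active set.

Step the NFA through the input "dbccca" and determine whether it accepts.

initial (ε-close {0}): {0,2}
'd' @ 1: {1,2,3,4}
'b' @ 2: {5,6}
'c' @ 3: {}  — state set empty
rest 'cca' ignored (set empty)
final: {}; accept 9 not in set

Answer: REJECT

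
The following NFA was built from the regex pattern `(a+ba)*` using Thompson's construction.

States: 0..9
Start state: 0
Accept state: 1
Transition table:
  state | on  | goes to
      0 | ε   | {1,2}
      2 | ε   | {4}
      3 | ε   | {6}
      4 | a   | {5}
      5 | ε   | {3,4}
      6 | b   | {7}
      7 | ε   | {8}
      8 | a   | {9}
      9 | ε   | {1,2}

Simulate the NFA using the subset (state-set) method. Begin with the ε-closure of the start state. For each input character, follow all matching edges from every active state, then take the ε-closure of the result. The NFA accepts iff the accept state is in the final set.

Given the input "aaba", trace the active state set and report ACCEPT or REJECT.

initial (ε-close {0}): {0,1,2,4}
'a' @ 1: {3,4,5,6}
'a' @ 2: {3,4,5,6}
'b' @ 3: {7,8}
'a' @ 4: {1,2,4,9}  (accept∈set)
end set {1,2,4,9} — state 1 in

Answer: ACCEPT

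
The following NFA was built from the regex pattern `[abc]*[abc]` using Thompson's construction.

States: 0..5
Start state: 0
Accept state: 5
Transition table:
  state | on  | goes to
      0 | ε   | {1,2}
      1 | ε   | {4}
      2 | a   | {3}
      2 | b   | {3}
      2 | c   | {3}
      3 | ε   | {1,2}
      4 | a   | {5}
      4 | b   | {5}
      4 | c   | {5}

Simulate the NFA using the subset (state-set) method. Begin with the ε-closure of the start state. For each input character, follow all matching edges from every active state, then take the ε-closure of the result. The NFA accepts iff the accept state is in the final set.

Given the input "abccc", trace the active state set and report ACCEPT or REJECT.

start: ε-closure({0}) = {0,1,2,4}
'a' @ 1: {1,2,3,4,5}  (accept∈set)
'b' @ 2: {1,2,3,4,5}  (accept∈set)
'c' @ 3: {1,2,3,4,5}  (accept∈set)
'c' @ 4: {1,2,3,4,5}  (accept∈set)
'c' @ 5: {1,2,3,4,5}  (accept∈set)
after full input: {1,2,3,4,5}  (accept=5 in)

Answer: ACCEPT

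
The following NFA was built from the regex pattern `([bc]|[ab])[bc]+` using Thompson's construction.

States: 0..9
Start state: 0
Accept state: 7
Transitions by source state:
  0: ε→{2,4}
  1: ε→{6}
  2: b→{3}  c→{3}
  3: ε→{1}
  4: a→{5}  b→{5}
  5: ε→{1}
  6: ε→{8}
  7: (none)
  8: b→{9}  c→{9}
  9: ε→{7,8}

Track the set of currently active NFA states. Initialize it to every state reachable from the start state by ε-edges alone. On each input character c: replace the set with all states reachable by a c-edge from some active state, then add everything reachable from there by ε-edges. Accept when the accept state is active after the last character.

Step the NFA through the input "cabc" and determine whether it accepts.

initial (ε-close {0}): {0,2,4}
'c' @ 1: {1,3,6,8}
'a' @ 2: {}  — dead — no transitions
rest 'bc' ignored (set empty)
end set {} — state 7 not in

Answer: REJECT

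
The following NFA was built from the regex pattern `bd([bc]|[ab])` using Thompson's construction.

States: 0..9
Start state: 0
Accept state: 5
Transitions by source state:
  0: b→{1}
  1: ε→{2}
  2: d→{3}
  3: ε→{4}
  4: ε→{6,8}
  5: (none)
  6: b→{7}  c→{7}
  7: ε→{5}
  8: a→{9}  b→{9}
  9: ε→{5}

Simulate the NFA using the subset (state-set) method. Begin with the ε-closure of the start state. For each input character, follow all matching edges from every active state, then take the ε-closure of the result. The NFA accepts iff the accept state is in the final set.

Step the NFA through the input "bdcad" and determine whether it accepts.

Answer: REJECT

Derivation:
start: ε-closure({0}) = {0}
'b' @ 1: {1,2}
'd' @ 2: {3,4,6,8}
'c' @ 3: {5,7}  [accepting]
'a' @ 4: {}  — state set empty
rest 'd' ignored (set empty)
end set {} — state 5 not in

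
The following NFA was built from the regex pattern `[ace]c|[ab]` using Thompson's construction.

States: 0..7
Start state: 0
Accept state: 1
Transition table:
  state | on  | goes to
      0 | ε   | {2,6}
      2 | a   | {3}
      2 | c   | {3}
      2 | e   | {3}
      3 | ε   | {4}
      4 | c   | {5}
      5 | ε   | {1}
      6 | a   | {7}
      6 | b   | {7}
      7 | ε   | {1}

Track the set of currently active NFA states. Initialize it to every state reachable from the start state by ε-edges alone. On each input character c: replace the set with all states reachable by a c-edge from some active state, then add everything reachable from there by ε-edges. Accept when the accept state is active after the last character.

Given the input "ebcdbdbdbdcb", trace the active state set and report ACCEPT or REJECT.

Answer: REJECT

Derivation:
start: ε-closure({0}) = {0,2,6}
'e' @ 1: {3,4}
'b' @ 2: {}  — state set empty
rest 'cdbdbdbdcb' ignored (set empty)
end set {} — state 1 not in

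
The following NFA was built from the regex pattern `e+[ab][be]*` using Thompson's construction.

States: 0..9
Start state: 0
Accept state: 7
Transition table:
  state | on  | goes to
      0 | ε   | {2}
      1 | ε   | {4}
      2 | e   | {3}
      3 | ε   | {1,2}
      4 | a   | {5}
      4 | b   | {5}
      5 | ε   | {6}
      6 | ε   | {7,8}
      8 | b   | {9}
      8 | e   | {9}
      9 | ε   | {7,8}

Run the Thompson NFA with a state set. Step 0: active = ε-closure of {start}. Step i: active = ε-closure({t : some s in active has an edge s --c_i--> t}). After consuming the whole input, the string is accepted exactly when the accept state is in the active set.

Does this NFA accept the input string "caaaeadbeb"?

S₀ = ε-closure({0}) = {0,2}
'c' @ 1: {}  — dead — no transitions
rest 'aaaeadbeb' ignored (set empty)
after full input: {}  (accept=7 not in)

Answer: REJECT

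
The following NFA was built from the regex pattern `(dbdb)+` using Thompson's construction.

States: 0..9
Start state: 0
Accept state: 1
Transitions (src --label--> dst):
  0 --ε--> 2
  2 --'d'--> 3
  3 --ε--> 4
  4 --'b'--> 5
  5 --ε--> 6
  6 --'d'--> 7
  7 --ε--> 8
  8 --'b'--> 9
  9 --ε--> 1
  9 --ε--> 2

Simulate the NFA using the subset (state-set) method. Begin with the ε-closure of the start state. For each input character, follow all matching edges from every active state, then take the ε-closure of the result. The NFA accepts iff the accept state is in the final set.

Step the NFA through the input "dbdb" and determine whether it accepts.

Answer: ACCEPT

Trace:
initial (ε-close {0}): {0,2}
'd' @ 1: {3,4}
'b' @ 2: {5,6}
'd' @ 3: {7,8}
'b' @ 4: {1,2,9}  [accepting]
final: {1,2,9}; accept 1 in set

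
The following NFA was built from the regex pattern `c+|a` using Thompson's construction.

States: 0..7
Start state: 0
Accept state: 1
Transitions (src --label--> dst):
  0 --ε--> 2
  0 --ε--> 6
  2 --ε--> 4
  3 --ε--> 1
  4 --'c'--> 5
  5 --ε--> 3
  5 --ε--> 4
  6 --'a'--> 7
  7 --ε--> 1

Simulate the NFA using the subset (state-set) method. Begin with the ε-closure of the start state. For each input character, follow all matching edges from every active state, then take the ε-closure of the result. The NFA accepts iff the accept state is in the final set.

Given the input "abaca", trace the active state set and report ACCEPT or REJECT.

S₀ = ε-closure({0}) = {0,2,4,6}
'a' @ 1: {1,7}  (accept∈set)
'b' @ 2: {}  — dead — no transitions
rest 'aca' ignored (set empty)
after full input: {}  (accept=1 not in)

Answer: REJECT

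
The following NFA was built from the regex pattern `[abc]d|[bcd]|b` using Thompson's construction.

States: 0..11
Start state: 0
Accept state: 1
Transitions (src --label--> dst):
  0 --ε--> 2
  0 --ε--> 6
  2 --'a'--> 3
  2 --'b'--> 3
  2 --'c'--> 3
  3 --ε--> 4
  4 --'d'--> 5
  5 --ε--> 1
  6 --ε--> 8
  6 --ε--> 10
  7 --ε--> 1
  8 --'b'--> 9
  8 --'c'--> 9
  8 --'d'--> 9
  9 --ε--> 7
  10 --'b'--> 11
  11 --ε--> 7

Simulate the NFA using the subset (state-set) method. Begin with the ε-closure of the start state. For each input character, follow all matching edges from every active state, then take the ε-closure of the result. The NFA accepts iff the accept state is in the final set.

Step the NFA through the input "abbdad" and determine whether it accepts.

Answer: REJECT

Derivation:
initial (ε-close {0}): {0,2,6,8,10}
'a' @ 1: {3,4}
'b' @ 2: {}  — no active states
rest 'bdad' ignored (set empty)
end set {} — state 1 not in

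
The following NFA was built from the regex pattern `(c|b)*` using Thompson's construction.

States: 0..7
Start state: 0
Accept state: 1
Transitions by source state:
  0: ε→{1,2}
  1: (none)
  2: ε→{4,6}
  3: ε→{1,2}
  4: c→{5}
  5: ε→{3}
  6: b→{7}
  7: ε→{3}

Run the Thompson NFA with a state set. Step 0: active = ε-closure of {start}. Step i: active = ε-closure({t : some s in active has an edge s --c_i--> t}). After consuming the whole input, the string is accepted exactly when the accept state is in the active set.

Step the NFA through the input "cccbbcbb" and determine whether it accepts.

Answer: ACCEPT

Trace:
start: ε-closure({0}) = {0,1,2,4,6}
'c' @ 1: {1,2,3,4,5,6}  ✓accept
'c' @ 2: {1,2,3,4,5,6}  ✓accept
'c' @ 3: {1,2,3,4,5,6}  ✓accept
'b' @ 4: {1,2,3,4,6,7}  ✓accept
'b' @ 5: {1,2,3,4,6,7}  ✓accept
'c' @ 6: {1,2,3,4,5,6}  ✓accept
'b' @ 7: {1,2,3,4,6,7}  ✓accept
'b' @ 8: {1,2,3,4,6,7}  ✓accept
after full input: {1,2,3,4,6,7}  (accept=1 in)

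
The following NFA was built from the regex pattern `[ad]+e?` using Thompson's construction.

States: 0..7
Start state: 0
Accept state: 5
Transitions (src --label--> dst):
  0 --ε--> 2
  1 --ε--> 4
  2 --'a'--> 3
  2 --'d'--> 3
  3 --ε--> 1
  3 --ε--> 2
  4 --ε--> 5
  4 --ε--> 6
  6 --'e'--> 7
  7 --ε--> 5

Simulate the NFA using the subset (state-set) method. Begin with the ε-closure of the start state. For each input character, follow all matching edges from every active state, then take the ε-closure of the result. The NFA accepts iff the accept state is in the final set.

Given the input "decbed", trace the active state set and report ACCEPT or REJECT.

S₀ = ε-closure({0}) = {0,2}
'd' @ 1: {1,2,3,4,5,6}  [accepting]
'e' @ 2: {5,7}  [accepting]
'c' @ 3: {}  — state set empty
rest 'bed' ignored (set empty)
after full input: {}  (accept=5 not in)

Answer: REJECT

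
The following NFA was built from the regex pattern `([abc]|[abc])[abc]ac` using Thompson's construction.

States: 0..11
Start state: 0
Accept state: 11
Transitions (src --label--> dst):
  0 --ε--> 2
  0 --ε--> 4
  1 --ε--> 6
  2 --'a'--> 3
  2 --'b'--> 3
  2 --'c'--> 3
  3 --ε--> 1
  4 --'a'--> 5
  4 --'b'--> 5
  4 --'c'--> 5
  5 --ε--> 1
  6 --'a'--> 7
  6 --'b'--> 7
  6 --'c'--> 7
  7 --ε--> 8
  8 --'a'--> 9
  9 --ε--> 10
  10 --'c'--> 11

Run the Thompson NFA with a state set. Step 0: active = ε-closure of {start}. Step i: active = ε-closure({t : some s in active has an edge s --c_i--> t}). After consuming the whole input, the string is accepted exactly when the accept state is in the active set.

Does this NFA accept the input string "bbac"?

start: ε-closure({0}) = {0,2,4}
'b' @ 1: {1,3,5,6}
'b' @ 2: {7,8}
'a' @ 3: {9,10}
'c' @ 4: {11}  (accept∈set)
end set {11} — state 11 in

Answer: ACCEPT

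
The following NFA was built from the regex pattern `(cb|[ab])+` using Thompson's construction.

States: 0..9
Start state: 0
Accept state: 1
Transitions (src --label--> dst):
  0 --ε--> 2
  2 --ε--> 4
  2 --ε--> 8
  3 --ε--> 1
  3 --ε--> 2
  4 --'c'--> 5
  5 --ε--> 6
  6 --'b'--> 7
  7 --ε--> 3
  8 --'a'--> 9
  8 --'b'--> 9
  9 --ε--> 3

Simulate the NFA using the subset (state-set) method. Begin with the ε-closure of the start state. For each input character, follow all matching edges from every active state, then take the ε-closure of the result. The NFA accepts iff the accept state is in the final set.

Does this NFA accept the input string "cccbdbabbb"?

initial (ε-close {0}): {0,2,4,8}
'c' @ 1: {5,6}
'c' @ 2: {}  — dead — no transitions
rest 'cbdbabbb' ignored (set empty)
after full input: {}  (accept=1 not in)

Answer: REJECT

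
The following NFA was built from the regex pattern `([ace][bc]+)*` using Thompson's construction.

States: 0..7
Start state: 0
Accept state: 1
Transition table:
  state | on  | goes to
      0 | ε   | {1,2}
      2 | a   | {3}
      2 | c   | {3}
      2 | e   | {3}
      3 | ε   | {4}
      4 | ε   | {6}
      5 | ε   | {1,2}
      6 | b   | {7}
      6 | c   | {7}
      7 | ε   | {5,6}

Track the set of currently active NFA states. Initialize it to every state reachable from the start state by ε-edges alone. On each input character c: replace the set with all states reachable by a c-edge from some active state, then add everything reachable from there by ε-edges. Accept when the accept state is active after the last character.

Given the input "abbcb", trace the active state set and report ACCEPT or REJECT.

initial (ε-close {0}): {0,1,2}
'a' @ 1: {3,4,6}
'b' @ 2: {1,2,5,6,7}  [accepting]
'b' @ 3: {1,2,5,6,7}  [accepting]
'c' @ 4: {1,2,3,4,5,6,7}  [accepting]
'b' @ 5: {1,2,5,6,7}  [accepting]
end set {1,2,5,6,7} — state 1 in

Answer: ACCEPT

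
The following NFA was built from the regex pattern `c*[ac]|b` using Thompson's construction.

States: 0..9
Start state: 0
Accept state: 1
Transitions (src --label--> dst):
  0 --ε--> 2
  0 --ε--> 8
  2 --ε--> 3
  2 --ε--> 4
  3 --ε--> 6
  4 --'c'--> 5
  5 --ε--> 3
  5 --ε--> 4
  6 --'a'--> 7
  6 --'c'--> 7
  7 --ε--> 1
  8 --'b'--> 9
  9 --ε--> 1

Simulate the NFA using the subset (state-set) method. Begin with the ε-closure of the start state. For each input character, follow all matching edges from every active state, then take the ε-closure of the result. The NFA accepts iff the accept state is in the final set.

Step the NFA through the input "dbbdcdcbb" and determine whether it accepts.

initial (ε-close {0}): {0,2,3,4,6,8}
'd' @ 1: {}  — no active states
rest 'bbdcdcbb' ignored (set empty)
after full input: {}  (accept=1 not in)

Answer: REJECT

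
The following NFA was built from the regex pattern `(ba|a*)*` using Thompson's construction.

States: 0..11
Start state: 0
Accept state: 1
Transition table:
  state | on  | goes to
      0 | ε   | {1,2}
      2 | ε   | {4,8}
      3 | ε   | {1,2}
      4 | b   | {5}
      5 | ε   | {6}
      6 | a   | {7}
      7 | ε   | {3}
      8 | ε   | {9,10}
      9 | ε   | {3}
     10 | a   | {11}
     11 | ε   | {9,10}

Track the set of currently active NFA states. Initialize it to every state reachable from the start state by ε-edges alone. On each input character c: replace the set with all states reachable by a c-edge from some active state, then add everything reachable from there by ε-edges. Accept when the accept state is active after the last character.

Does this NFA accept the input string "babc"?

S₀ = ε-closure({0}) = {0,1,2,3,4,8,9,10}
'b' @ 1: {5,6}
'a' @ 2: {1,2,3,4,7,8,9,10}  (accept∈set)
'b' @ 3: {5,6}
'c' @ 4: {}  — state set empty
after full input: {}  (accept=1 not in)

Answer: REJECT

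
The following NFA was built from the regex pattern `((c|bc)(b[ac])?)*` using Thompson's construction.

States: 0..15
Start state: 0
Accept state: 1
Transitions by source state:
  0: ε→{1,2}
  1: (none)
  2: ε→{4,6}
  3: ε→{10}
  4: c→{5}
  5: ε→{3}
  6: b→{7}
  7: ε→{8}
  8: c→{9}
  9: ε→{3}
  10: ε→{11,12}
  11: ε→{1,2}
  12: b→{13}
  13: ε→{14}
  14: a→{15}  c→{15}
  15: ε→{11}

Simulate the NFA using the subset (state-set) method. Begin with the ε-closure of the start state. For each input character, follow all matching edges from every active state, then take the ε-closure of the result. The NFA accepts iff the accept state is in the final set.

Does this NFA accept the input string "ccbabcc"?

initial (ε-close {0}): {0,1,2,4,6}
'c' @ 1: {1,2,3,4,5,6,10,11,12}  ✓accept
'c' @ 2: {1,2,3,4,5,6,10,11,12}  ✓accept
'b' @ 3: {7,8,13,14}
'a' @ 4: {1,2,4,6,11,15}  ✓accept
'b' @ 5: {7,8}
'c' @ 6: {1,2,3,4,6,9,10,11,12}  ✓accept
'c' @ 7: {1,2,3,4,5,6,10,11,12}  ✓accept
final: {1,2,3,4,5,6,10,11,12}; accept 1 in set

Answer: ACCEPT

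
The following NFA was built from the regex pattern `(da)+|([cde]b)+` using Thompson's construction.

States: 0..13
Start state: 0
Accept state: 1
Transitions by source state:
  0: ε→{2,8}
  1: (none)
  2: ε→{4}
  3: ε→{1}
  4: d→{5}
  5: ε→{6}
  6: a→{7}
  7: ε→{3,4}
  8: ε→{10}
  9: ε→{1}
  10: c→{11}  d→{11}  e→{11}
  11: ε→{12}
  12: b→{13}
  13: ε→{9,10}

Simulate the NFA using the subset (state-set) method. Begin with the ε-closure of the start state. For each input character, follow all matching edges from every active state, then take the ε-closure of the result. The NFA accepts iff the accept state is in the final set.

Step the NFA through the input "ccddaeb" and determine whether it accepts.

Answer: REJECT

Derivation:
start: ε-closure({0}) = {0,2,4,8,10}
'c' @ 1: {11,12}
'c' @ 2: {}  — dead — no transitions
rest 'ddaeb' ignored (set empty)
end set {} — state 1 not in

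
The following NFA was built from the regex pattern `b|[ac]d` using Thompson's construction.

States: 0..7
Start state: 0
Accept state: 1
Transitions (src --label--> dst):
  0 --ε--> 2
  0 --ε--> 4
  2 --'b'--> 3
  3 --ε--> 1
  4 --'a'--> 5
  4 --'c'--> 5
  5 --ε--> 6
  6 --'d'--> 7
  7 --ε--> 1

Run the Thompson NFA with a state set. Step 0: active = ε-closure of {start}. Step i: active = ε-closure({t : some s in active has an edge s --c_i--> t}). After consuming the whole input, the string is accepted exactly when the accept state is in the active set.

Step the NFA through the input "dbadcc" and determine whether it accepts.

Answer: REJECT

Trace:
initial (ε-close {0}): {0,2,4}
'd' @ 1: {}  — dead — no transitions
rest 'badcc' ignored (set empty)
end set {} — state 1 not in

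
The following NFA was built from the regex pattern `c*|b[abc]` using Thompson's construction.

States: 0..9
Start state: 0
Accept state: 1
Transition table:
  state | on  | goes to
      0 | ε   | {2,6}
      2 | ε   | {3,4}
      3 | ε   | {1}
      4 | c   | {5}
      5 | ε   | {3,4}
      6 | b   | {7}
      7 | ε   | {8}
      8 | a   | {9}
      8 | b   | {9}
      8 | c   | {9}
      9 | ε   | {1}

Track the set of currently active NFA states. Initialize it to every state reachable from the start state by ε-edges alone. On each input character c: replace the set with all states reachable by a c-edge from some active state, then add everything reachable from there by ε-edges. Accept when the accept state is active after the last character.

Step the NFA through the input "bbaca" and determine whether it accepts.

Answer: REJECT

Derivation:
initial (ε-close {0}): {0,1,2,3,4,6}
'b' @ 1: {7,8}
'b' @ 2: {1,9}  [accepting]
'a' @ 3: {}  — dead — no transitions
rest 'ca' ignored (set empty)
final: {}; accept 1 not in set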